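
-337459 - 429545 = -767004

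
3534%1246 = 1042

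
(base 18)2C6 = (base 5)11440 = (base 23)1EJ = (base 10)870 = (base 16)366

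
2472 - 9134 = -6662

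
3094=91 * 34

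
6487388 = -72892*(-89)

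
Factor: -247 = -1*13^1*19^1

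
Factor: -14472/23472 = -1 * 2^(-1) * 3^1 * 67^1 * 163^(-1) = -201/326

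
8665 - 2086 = 6579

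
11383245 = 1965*5793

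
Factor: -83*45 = -1*3^2*5^1*83^1 = -3735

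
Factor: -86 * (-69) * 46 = 2^2 * 3^1 * 23^2 * 43^1 = 272964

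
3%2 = 1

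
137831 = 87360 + 50471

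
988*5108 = 5046704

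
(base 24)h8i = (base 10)10002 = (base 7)41106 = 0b10011100010010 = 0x2712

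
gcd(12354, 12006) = 174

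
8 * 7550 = 60400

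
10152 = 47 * 216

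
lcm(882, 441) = 882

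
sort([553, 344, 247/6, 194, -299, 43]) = [-299, 247/6, 43, 194, 344, 553]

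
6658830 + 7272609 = 13931439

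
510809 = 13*39293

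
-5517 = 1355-6872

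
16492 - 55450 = -38958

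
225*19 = 4275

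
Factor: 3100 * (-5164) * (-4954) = 2^5 * 5^2 * 31^1 * 1291^1 * 2477^1 = 79305613600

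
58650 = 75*782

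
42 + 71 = 113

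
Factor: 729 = 3^6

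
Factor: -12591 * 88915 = -1 * 3^2 * 5^1 * 1399^1 * 17783^1 = -1119528765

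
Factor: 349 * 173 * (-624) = -1 * 2^4 * 3^1 * 13^1 * 173^1 * 349^1 = -37675248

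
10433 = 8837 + 1596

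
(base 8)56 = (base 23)20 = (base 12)3a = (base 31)1f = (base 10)46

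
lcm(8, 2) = 8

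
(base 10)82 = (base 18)4a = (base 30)2m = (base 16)52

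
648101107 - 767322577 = -119221470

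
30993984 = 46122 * 672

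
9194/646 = 4597/323 ≈ 14.23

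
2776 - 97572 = -94796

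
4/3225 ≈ 0.00124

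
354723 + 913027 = 1267750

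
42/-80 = -21/40 = -0.525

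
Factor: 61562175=3^1 * 5^2 * 193^1 * 4253^1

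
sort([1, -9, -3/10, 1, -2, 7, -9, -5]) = [-9, -9, -5, -2, -3/10, 1, 1, 7]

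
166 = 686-520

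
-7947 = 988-8935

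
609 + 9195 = 9804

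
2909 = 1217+1692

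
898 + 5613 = 6511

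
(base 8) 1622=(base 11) 761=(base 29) 12f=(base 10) 914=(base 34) qu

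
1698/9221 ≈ 0.184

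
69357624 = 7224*9601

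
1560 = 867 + 693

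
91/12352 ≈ 0.00737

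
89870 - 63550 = 26320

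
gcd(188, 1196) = 4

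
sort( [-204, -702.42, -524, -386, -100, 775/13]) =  [-702.42, -524, -386, -204, -100, 775/13]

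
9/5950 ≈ 0.00151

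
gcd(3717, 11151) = 3717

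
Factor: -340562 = -1*2^1*47^1*3623^1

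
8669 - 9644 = -975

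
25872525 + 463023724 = 488896249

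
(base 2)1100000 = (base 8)140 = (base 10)96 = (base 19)51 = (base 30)36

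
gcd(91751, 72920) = 1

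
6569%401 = 153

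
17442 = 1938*9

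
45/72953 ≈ 0.000617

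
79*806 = 63674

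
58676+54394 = 113070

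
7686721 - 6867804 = 818917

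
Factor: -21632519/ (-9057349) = 7^ (-1) * 499^ (-1) * 937^1 * 2593^ (-1) * 23087^1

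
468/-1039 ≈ -0.450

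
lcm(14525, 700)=58100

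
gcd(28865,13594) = 1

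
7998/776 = 10 + 119/388≈10.31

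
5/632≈0.00791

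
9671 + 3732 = 13403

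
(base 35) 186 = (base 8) 2747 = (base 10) 1511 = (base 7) 4256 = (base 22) 32f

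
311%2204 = 311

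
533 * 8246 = 4395118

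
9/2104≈0.00428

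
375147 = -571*(-657)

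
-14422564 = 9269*(-1556)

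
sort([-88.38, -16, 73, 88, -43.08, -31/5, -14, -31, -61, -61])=[-88.38, -61, -61, -43.08, -31, -16, -14, -31/5, 73, 88]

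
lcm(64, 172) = 2752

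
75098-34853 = 40245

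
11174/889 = 12+506/889 ≈ 12.57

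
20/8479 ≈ 0.00236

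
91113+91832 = 182945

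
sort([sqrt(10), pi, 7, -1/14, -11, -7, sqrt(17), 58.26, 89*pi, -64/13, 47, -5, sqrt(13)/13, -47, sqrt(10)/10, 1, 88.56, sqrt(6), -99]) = [-99, -47, -11, -7, -5, -64/13, -1/14, sqrt(13)/13, sqrt(10)/10, 1, sqrt(6), pi, sqrt(10), sqrt(17), 7, 47, 58.26, 88.56, 89*pi]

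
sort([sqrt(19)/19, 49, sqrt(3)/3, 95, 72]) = [sqrt(19)/19, sqrt(3)/3, 49, 72, 95]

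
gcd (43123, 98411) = 1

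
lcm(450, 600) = 1800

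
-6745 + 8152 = 1407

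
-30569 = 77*(-397)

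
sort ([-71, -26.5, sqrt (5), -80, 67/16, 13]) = [-80, -71, -26.5, sqrt (5), 67/16, 13]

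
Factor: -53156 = -1 * 2^2 * 97^1 * 137^1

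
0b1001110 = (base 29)2k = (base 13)60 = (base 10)78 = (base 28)2m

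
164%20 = 4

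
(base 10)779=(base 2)1100001011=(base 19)230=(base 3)1001212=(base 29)qp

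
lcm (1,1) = 1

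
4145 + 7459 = 11604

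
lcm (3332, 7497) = 29988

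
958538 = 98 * 9781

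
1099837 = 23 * 47819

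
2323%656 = 355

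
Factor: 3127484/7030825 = 2^2*5^(-2)*199^1*3929^1*281233^(-1)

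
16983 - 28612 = -11629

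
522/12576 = 87/2096 ≈ 0.0415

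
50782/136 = 373 + 27/68 ≈ 373.40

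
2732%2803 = 2732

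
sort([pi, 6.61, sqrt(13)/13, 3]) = [sqrt(13)/13, 3, pi, 6.61]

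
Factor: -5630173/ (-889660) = 2^ (-2)*5^ (-1)*733^1*7681^1*44483^ (-1)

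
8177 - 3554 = 4623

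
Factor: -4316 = -1*2^2*13^1*83^1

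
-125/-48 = 2 + 29/48 ≈ 2.60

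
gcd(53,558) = 1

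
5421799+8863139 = 14284938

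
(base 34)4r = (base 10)163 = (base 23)72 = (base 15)ad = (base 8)243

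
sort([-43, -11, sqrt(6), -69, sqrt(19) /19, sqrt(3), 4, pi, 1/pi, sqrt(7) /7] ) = [-69, -43, -11, sqrt(19) /19, 1/pi, sqrt(7) /7, sqrt(3), sqrt(6), pi, 4] 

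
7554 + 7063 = 14617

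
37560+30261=67821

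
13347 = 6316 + 7031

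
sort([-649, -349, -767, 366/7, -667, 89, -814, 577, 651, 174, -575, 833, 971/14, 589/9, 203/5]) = [-814, -767, -667, -649, -575, -349, 203/5, 366/7, 589/9, 971/14, 89, 174, 577, 651, 833]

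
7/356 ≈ 0.0197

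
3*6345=19035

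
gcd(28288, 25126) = 34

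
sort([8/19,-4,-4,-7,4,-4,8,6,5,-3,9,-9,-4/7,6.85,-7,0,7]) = [-9,-7,-7,-4,-4,-4,-3,-4/7,0,8/19,4,5,6,6.85,7,8,9]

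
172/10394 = 86/5197 ≈ 0.0165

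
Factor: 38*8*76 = 2^6*19^2 = 23104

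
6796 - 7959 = -1163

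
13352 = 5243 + 8109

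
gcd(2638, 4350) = 2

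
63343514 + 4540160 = 67883674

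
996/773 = 1 + 223/773 ≈ 1.29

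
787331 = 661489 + 125842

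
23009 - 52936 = -29927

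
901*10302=9282102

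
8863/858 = 10 + 283/858 ≈ 10.33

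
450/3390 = 15/113 ≈ 0.133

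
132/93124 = 33/23281 ≈ 0.00142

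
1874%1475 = 399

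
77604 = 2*38802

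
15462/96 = 2577/16 ≈ 161.06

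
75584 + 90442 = 166026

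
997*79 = 78763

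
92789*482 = 44724298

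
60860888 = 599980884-539119996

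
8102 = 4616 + 3486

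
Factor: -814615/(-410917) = 5^1*13^(-1)*73^(-1)*191^1*433^(-1)*853^1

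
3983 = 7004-3021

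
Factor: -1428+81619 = 80191^1 = 80191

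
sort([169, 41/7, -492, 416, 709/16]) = [-492, 41/7, 709/16, 169, 416]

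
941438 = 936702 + 4736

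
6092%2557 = 978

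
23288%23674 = 23288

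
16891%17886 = 16891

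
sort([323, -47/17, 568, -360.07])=[-360.07, -47/17, 323, 568]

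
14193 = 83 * 171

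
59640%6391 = 2121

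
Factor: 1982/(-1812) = -1*2^(-1)*3^(-1)*151^(-1)*991^1 = -991/906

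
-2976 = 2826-5802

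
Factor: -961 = -1*31^2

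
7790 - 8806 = -1016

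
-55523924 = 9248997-64772921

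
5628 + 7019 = 12647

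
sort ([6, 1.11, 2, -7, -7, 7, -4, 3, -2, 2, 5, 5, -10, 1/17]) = [-10, -7, -7, -4, -2, 1/17, 1.11, 2, 2, 3, 5, 5, 6, 7]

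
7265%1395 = 290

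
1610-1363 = 247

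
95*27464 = 2609080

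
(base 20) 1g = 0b100100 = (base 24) 1c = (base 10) 36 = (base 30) 16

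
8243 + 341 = 8584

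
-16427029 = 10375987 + -26803016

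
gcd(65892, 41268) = 228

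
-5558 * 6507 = -36165906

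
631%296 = 39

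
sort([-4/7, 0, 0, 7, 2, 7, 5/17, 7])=[-4/7, 0, 0, 5/17, 2, 7, 7, 7]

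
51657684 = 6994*7386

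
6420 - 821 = 5599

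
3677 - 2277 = 1400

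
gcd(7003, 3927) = 1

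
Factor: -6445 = -1 * 5^1 * 1289^1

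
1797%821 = 155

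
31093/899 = 34 + 17/29≈34.59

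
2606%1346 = 1260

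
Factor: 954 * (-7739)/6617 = -1 * 2^1 * 3^2 * 13^ (-1) * 53^1 * 71^1 * 109^1 * 509^ (-1) = -7383006/6617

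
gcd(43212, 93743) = 13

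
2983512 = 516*5782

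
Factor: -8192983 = -1*8192983^1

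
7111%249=139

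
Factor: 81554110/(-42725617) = -1*2^1*5^1*43^(-1)*59^(-1)*1531^(-1)*741401^1 = -7414010/3884147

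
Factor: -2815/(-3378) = 2^(-1) * 3^(-1) * 5^1 = 5/6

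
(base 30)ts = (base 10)898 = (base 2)1110000010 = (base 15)3ed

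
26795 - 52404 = -25609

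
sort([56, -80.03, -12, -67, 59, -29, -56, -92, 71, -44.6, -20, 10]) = [-92, -80.03, -67, -56, -44.6, -29, -20, -12, 10, 56, 59, 71]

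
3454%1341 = 772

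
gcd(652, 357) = 1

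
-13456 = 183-13639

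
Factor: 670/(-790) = -1*67^1*79^(-1) = -67/79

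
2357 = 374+1983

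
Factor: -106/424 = -1 * 2^(-2) = -1/4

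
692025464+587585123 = 1279610587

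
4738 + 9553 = 14291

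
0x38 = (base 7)110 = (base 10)56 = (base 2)111000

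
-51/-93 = 17/31 ≈ 0.548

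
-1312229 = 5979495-7291724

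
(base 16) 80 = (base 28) 4g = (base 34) 3q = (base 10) 128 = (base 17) 79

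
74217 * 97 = 7199049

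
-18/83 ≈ -0.217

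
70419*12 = 845028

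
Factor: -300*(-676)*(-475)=-1*2^4*3^1*5^4*13^2*19^1=-96330000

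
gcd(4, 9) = 1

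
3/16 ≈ 0.188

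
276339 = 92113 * 3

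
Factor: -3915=-1*3^3*5^1*29^1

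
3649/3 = 1216+1/3 ≈ 1216.33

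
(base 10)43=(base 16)2b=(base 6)111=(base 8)53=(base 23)1k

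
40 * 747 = 29880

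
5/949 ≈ 0.00527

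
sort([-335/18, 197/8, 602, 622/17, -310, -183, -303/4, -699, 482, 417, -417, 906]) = [-699, -417, -310, -183, -303/4, -335/18, 197/8, 622/17, 417, 482, 602, 906]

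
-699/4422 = -233/1474 ≈ -0.158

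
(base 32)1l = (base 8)65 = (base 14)3b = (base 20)2d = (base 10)53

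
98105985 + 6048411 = 104154396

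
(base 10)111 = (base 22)51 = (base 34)39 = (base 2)1101111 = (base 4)1233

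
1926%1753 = 173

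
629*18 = 11322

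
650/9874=325/4937 ≈ 0.0658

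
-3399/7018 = -309/638 ≈ -0.484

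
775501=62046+713455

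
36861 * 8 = 294888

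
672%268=136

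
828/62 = 414/31 ≈ 13.35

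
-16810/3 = -5603 - 1/3 ≈ -5603.33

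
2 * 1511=3022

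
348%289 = 59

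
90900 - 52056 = 38844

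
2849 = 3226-377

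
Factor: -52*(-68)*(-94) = -1*2^5*13^1*17^1*47^1 = -332384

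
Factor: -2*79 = -1*2^1*79^1 = -158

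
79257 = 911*87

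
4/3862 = 2/1931 ≈ 0.00104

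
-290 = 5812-6102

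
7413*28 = 207564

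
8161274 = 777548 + 7383726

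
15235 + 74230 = 89465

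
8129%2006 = 105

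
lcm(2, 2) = 2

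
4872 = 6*812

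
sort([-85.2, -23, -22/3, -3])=[-85.2, -23, -22/3, -3]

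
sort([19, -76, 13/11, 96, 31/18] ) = [-76, 13/11, 31/18, 19, 96] 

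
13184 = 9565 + 3619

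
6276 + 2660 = 8936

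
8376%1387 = 54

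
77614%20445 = 16279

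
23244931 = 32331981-9087050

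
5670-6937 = -1267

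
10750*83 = 892250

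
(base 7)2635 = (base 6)4354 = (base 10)1006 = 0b1111101110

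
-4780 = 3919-8699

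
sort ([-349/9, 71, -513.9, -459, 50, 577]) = [-513.9, -459, -349/9, 50, 71, 577]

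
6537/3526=1+3011/3526 ≈ 1.85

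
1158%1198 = 1158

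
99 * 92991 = 9206109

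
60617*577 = 34976009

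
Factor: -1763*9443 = -1*7^1*19^1*41^1*43^1*71^1 = -16648009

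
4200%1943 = 314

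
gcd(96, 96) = 96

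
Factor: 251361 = 3^2*11^1*2539^1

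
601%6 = 1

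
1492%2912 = 1492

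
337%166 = 5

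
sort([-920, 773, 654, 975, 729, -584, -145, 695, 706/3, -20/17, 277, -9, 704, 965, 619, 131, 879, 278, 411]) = [-920, -584, -145, -9, -20/17, 131, 706/3, 277, 278, 411, 619, 654, 695, 704, 729, 773, 879, 965, 975]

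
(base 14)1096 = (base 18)8fe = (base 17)9g3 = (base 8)5474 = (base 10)2876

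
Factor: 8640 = 2^6*3^3*5^1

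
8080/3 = 2693+1/3 ≈ 2693.33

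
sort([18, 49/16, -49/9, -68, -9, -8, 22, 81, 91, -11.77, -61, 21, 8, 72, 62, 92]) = [-68, -61, -11.77, -9, -8, -49/9, 49/16, 8, 18, 21, 22, 62, 72, 81, 91, 92]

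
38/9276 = 19/4638≈0.00410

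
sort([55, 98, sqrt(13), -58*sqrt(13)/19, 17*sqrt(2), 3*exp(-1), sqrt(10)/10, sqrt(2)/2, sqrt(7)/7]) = [-58*sqrt(13)/19, sqrt(10)/10, sqrt(7)/7, sqrt(2)/2, 3*exp(-1), sqrt(13), 17*sqrt(2), 55, 98]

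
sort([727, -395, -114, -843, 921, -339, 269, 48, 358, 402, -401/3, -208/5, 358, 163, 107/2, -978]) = [-978, -843, -395, -339, -401/3, -114, -208/5, 48, 107/2, 163, 269, 358, 358, 402, 727, 921]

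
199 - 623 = -424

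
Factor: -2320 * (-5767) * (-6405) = -1 * 2^4 * 3^1 * 5^2 * 7^1 * 29^1 * 61^1 * 73^1 * 79^1 = -85695313200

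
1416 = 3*472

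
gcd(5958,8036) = 2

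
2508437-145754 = 2362683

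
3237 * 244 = 789828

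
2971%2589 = 382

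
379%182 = 15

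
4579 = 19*241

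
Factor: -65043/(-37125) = 3^1*5^(-3)*73^1 = 219/125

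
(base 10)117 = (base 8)165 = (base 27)49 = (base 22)57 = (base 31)3o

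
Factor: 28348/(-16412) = -1*11^(-1)*19^1 = -19/11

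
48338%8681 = 4933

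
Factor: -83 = -1*83^1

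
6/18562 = 3/9281 ≈ 0.000323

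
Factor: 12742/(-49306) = -1 * 23^1 * 89^(-1) = -23/89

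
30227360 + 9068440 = 39295800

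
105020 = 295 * 356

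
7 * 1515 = 10605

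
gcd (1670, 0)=1670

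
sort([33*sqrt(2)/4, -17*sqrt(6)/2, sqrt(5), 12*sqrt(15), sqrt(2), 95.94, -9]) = [-17*sqrt(6)/2, -9, sqrt(2), sqrt(5), 33*sqrt(2)/4, 12*sqrt(15), 95.94]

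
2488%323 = 227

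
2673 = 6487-3814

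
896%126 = 14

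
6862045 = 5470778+1391267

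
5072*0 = 0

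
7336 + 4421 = 11757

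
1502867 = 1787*841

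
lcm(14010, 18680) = 56040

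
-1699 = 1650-3349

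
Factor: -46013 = -1*11^1*47^1*89^1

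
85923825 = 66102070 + 19821755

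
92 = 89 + 3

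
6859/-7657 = -361/403 ≈ -0.896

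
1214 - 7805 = -6591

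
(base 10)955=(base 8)1673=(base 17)353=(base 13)586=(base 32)tr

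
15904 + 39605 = 55509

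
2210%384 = 290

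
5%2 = 1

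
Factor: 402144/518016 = 2^(-2)*19^(-1)*59^1 = 59/76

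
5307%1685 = 252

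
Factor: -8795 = -1 * 5^1 * 1759^1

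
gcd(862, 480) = 2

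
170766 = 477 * 358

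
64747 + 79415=144162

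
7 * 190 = 1330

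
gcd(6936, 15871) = 1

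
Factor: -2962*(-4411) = 2^1*11^1*401^1*1481^1 = 13065382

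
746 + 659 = 1405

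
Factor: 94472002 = 2^1*47236001^1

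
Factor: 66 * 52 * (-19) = -1 * 2^3 * 3^1 * 11^1 * 13^1 * 19^1 = -65208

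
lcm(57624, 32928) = 230496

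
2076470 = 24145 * 86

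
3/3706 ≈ 0.000809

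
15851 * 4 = 63404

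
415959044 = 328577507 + 87381537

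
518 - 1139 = -621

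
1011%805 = 206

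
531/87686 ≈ 0.00606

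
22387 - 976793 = -954406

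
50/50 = 1 = 1.00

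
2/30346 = 1/15173 ≈ 0.0000659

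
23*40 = 920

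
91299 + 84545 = 175844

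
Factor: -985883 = -1 * 223^1 * 4421^1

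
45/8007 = 15/2669 ≈ 0.00562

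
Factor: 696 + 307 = 17^1 * 59^1 = 1003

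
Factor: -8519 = -1 * 7^1 * 1217^1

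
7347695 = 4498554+2849141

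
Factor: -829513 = -1 * 43^1 * 101^1 * 191^1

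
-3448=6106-9554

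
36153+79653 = 115806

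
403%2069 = 403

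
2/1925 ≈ 0.00104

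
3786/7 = 540 + 6/7 ≈ 540.86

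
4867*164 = 798188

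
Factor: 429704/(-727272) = -1*3^(-3)*7^(-1)*11^1*13^(-1)*19^1*37^(-1)*257^1 = -53713/90909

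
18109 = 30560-12451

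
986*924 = 911064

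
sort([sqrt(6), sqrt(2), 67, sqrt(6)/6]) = [sqrt(6)/6, sqrt(2), sqrt(6), 67]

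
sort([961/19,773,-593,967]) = [-593,961/19,773,967]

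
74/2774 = 37/1387 ≈ 0.0267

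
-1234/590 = -617/295 ≈ -2.09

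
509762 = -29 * (-17578)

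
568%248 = 72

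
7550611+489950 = 8040561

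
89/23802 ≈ 0.00374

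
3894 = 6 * 649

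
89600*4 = 358400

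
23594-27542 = -3948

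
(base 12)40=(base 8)60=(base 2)110000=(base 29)1j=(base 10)48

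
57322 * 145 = 8311690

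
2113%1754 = 359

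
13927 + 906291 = 920218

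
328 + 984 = 1312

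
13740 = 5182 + 8558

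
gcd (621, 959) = 1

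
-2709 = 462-3171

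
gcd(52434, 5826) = 5826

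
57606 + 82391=139997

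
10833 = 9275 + 1558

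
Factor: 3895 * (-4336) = -1 * 2^4 * 5^1 * 19^1 * 41^1 * 271^1 = -16888720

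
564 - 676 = -112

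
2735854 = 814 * 3361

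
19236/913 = 21+63/913 ≈ 21.07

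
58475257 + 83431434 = 141906691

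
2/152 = 1/76 ≈ 0.0132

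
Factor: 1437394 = 2^1 * 7^1 * 83^1 * 1237^1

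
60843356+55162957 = 116006313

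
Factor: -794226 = -1*2^1*3^1*132371^1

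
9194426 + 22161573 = 31355999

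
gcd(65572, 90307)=97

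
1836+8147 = 9983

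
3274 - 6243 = -2969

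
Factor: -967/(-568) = 2^(-3)*71^(-1)*967^1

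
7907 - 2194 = 5713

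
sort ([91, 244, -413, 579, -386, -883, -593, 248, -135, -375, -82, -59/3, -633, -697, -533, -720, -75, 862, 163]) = [-883, -720, -697, -633, -593, -533, -413, -386, -375, -135, -82, -75, -59/3, 91, 163, 244, 248, 579, 862]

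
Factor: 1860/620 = 3^1 = 3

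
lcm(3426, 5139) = 10278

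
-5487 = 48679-54166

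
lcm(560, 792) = 55440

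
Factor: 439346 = 2^1 * 23^1 * 9551^1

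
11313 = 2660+8653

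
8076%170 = 86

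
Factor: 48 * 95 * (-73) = -1 * 2^4 * 3^1 * 5^1 * 19^1 * 73^1 = -332880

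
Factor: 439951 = 79^1*5569^1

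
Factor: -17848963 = -1*11^1*17^1*31^1*3079^1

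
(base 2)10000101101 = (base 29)17p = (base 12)751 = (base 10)1069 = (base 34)vf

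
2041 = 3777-1736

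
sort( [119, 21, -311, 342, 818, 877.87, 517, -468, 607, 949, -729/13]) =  [-468, -311, -729/13, 21, 119, 342, 517, 607, 818, 877.87, 949]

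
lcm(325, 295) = 19175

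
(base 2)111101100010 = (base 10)3938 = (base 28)50i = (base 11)2a60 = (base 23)7a5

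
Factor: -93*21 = -1*3^2*7^1*31^1 = -1953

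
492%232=28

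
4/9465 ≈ 0.000423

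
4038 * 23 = 92874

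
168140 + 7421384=7589524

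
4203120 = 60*70052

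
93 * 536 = 49848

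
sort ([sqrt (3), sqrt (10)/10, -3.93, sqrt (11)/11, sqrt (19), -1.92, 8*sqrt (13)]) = [-3.93, -1.92, sqrt (11)/11, sqrt (10)/10, sqrt (3), sqrt (19), 8*sqrt (13)]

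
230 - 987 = -757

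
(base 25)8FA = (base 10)5385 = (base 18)GB3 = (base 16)1509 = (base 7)21462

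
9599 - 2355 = 7244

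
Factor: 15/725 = 3^1*5^(-1)*29^(-1) = 3/145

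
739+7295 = 8034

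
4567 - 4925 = -358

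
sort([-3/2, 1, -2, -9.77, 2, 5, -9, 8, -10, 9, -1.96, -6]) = [-10, -9.77, -9, -6, -2, -1.96, -3/2, 1, 2, 5, 8, 9]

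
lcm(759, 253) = 759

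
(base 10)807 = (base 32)p7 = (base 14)419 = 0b1100100111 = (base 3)1002220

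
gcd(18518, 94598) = 2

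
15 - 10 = 5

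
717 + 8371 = 9088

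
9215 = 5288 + 3927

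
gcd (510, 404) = 2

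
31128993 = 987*31539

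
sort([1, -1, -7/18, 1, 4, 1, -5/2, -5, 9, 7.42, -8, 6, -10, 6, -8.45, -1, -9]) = [-10, -9, -8.45, -8, -5, -5/2, -1, -1, -7/18, 1, 1, 1, 4, 6, 6, 7.42, 9]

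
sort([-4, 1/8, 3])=[-4, 1/8, 3]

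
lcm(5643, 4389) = 39501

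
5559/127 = 43 + 98/127 ≈ 43.77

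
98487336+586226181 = 684713517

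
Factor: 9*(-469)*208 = -1*2^4*3^2*7^1*13^1*67^1 = -877968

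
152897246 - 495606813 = -342709567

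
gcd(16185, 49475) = 5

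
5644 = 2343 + 3301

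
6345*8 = 50760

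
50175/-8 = -6271 - 7/8≈-6271.88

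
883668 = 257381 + 626287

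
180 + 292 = 472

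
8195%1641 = 1631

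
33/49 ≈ 0.673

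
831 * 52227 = 43400637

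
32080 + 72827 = 104907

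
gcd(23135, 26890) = 5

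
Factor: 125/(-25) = -1*5^1 = -5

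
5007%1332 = 1011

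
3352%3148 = 204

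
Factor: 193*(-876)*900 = -1*2^4*3^3*5^2*73^1*193^1 = -152161200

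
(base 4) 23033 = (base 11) 5a4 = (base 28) pj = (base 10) 719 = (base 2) 1011001111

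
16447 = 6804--9643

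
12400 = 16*775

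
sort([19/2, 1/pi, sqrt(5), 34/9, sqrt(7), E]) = [1/pi, sqrt(5), sqrt(7), E, 34/9, 19/2]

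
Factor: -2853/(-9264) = 2^(-4)*3^1*193^(-1)*317^1 = 951/3088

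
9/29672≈0.000303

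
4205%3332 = 873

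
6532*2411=15748652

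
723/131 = 5 + 68/131 ≈ 5.52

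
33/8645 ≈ 0.00382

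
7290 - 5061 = 2229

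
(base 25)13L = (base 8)1321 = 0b1011010001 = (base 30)O1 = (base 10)721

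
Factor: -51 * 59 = -1 * 3^1 * 17^1 * 59^1 = -3009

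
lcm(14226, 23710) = 71130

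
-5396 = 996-6392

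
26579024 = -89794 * (-296)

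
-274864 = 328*(-838)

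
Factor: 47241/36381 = 3^1 * 29^1 * 67^(-1) = 87/67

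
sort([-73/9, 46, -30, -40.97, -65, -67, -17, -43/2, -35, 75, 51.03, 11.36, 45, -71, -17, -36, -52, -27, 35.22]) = [-71, -67, -65, -52, -40.97, -36, -35, -30, -27, -43/2, -17, -17, -73/9, 11.36, 35.22, 45, 46, 51.03, 75]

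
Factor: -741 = -1 * 3^1 * 13^1 * 19^1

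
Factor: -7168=-1 * 2^10 * 7^1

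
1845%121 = 30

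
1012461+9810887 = 10823348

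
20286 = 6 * 3381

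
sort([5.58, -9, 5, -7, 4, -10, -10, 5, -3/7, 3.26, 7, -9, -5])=[-10, -10, -9, -9, -7, -5, -3/7, 3.26, 4, 5, 5, 5.58, 7]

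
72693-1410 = 71283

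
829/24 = 34+13/24 ≈ 34.54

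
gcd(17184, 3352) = 8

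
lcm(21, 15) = 105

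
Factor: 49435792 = 2^4*7^1*193^1*2287^1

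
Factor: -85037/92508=-1*2^(-2)*3^(-1)*13^(-1)*593^(-1)*85037^1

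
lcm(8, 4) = 8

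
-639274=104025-743299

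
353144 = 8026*44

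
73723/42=1755 + 13/42 ≈ 1755.31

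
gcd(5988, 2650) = 2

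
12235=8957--3278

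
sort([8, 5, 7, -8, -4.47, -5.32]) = [-8, -5.32, -4.47, 5, 7, 8]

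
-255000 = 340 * (-750)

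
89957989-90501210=-543221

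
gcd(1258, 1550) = 2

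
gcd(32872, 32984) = 56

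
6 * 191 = 1146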